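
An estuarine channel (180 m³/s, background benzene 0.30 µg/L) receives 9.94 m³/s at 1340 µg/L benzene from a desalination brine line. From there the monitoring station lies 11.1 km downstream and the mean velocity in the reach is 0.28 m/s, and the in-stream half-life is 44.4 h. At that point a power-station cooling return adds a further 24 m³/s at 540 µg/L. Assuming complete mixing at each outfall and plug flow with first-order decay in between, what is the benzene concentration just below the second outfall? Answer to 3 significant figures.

Mixed concentration C = ΣQC/ΣQ = (180.0·0.3000 + 9.940·1340) / 189.9 = 13370/189.9 = 70.41 µg/L; combined flow 189.9 m³/s.
Travel time t = 11.1·1000 / 0.28 = 39640 s = 11.01 h.
Half-life 44.4 h → k = ln 2 / 44.4 = 0.01561 h⁻¹ = 0.3747 d⁻¹.
First-order decay: C = 70.41·exp(−k·t) = 70.41·0.8421 = 59.29 µg/L.
At the second outfall, C = (189.9·59.29 + 24.00·540.0) / (189.9 + 24.00) = 113.2 µg/L.

113 µg/L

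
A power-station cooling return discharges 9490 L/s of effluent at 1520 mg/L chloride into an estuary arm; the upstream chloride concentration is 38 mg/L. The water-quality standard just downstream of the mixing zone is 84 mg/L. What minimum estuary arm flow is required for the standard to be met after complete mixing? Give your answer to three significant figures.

Set C_mix = 84: (Q·38.00 + 9490·1520) / (Q + 9490) = 84
→ Q = 9490·(1520 − 84)/(84 − 38.00) = 296300 L/s.

296000 L/s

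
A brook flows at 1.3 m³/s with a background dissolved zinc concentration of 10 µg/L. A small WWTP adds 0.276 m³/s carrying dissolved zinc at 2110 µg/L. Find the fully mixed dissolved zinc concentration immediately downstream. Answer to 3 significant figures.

378 µg/L

Mass balance: C = (1.300·10.00 + 0.2760·2110) / 1.576 = 595.4/1.576 = 377.8 µg/L.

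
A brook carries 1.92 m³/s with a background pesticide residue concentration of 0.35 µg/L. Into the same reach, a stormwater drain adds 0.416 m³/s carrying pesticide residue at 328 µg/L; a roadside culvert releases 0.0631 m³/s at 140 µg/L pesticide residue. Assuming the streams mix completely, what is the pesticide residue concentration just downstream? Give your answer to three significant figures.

60.8 µg/L

Flow-weighted average: C = (1.920·0.3500 + 0.4160·328.0 + 0.06310·140.0) / 2.399 = 146.0/2.399 = 60.84 µg/L.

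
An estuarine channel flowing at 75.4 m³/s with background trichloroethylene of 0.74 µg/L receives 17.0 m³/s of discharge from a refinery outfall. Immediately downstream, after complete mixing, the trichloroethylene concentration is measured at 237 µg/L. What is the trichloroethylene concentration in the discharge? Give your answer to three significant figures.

1280 µg/L

Mass balance: 75.40·0.7400 + 17.00·Cₑ = 92.40·237.0
→ Cₑ = (92.40·237.0 − 75.40·0.7400) / 17.00 = 1285 µg/L.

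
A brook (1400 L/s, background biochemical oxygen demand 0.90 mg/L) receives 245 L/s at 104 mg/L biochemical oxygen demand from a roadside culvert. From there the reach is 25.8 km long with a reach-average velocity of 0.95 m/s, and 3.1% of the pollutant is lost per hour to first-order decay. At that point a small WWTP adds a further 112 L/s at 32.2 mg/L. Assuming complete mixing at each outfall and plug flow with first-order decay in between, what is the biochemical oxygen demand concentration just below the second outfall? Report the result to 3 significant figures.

Flow-weighted average: C = (1400·0.9000 + 245.0·104.0) / 1645 = 26740/1645 = 16.26 mg/L; combined flow 1645 L/s.
Travel time t = 25.8·1000 / 0.95 = 27160 s = 7.544 h.
3.1%/h lost → k = −ln(1 − 0.031) = 0.03149 h⁻¹.
First-order decay: C = 16.26·exp(−k·t) = 16.26·0.7885 = 12.82 mg/L.
Second outfall: C = (1645·12.82 + 112.0·32.20)/1757 = 14.05 mg/L.

14.1 mg/L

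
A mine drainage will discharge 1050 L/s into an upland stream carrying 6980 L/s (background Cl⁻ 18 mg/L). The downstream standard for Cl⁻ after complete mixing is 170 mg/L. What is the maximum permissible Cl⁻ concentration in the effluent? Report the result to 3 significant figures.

1180 mg/L

At the limit, (Qr·Cr + Qe·Cₑ)/(Qr + Qe) = 170:
Cₑ = (8030·170 − 6980·18.00) / 1050 = 1180 mg/L.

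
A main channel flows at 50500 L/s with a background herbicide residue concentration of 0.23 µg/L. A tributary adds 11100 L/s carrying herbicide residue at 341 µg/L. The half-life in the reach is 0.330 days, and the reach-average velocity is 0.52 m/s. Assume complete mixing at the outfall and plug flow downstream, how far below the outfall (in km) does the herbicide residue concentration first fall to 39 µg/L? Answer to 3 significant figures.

9.79 km

Flow-weighted average: C = (50500·0.2300 + 11100·341.0) / 61600 = 3797000/61600 = 61.63 µg/L.
Half-life 0.330 d → k = ln 2 / 0.330 = 2.100 d⁻¹.
Set 61.63·exp(−k·t) = 39 → t = ln(61.63/39)/k = 18830 s = 5.229 h.
Distance = v·t = 0.52·18830 = 9789 m = 9.789 km.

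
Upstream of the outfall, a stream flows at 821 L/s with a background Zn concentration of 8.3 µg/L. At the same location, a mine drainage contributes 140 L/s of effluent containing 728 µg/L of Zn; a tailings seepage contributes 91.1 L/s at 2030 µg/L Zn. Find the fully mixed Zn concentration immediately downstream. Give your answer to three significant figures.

After mixing, C = (821.0·8.300 + 140.0·728.0 + 91.10·2030) / 1052 = 293700/1052 = 279.1 µg/L.

279 µg/L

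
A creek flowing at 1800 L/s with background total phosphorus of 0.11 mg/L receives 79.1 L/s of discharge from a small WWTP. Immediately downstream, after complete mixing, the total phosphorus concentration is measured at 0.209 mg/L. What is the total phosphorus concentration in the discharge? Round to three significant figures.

2.46 mg/L

Mass balance: 1800·0.1100 + 79.10·Cₑ = 1879·0.2090
→ Cₑ = (1879·0.2090 − 1800·0.1100) / 79.10 = 2.462 mg/L.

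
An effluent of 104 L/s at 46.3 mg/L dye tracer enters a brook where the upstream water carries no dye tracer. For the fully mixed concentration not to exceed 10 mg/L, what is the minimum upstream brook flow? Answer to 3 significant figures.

378 L/s

Set C_mix = 10: (Q·0 + 104.0·46.30) / (Q + 104.0) = 10
→ Q = 104.0·(46.30 − 10)/(10 − 0) = 377.5 L/s.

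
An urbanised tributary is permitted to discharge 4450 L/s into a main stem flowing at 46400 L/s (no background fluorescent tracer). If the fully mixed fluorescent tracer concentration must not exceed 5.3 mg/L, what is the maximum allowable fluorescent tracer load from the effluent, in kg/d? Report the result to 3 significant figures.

Mass balance at the limit: 46400·0 + 4450·Cₑ = 50850·5.3 → Cₑ = 60.56 mg/L.
4450 L/s = 4.450 m³/s. Load = 4.450 m³/s × 60.56 g/m³ × 86 400 s/d = 23290 kg/d.

23300 kg/d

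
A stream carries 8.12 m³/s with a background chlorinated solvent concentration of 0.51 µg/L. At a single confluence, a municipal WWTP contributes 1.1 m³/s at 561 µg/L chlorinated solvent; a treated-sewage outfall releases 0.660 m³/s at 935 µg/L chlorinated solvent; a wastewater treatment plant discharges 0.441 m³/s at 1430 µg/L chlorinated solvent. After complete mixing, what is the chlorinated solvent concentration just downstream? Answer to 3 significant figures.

Flow-weighted average: C = (8.120·0.5100 + 1.100·561.0 + 0.6600·935.0 + 0.4410·1430) / 10.32 = 1869/10.32 = 181.1 µg/L.

181 µg/L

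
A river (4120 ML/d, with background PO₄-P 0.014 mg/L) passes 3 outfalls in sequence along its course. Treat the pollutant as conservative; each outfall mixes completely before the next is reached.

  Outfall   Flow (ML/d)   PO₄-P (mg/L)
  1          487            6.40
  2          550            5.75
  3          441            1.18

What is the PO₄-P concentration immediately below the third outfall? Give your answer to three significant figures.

1.22 mg/L

Below outfall 1: Q → 4607 ML/d, C = (4120·0.01400 + 487.0·6.400)/4607 = 0.6891 mg/L.
Below outfall 2: Q → 5157 ML/d, C = (4607·0.6891 + 550.0·5.750)/5157 = 1.229 mg/L.
Below outfall 3: Q → 5598 ML/d, C = (5157·1.229 + 441.0·1.180)/5598 = 1.225 mg/L.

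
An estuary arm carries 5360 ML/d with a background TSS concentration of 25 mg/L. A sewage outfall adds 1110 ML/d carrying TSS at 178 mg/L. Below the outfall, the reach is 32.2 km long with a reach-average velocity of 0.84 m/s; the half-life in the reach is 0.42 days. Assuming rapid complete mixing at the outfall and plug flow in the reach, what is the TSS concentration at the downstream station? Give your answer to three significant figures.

24.6 mg/L

Conservation of mass: C = (5360·25.00 + 1110·178.0) / 6470 = 331600/6470 = 51.25 mg/L.
Travel time t = 32.2·1000 / 0.84 = 38330 s = 10.65 h.
Half-life 0.42 d → k = ln 2 / 0.42 = 1.650 d⁻¹.
First-order decay: C = 51.25·exp(−k·t) = 51.25·0.4808 = 24.64 mg/L.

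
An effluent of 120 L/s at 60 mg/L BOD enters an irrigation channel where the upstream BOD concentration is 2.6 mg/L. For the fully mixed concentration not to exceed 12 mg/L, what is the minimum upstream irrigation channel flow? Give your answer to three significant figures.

613 L/s

Set C_mix = 12: (Q·2.600 + 120.0·60.00) / (Q + 120.0) = 12
→ Q = 120.0·(60.00 − 12)/(12 − 2.600) = 612.8 L/s.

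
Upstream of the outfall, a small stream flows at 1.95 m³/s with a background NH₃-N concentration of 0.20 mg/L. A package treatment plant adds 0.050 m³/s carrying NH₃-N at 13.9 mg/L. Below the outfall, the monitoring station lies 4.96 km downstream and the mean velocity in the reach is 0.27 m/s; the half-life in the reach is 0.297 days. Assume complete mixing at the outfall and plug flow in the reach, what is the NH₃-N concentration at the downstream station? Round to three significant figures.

0.330 mg/L

Mass balance: C = (1.950·0.2000 + 0.05000·13.90) / 2.000 = 1.085/2.000 = 0.5425 mg/L.
Travel time t = 4.96·1000 / 0.27 = 18370 s = 5.103 h.
Half-life 0.297 d → k = ln 2 / 0.297 = 2.334 d⁻¹.
Applying C = C₀e^(−kt): 0.5425 × 0.6088 = 0.3303 mg/L.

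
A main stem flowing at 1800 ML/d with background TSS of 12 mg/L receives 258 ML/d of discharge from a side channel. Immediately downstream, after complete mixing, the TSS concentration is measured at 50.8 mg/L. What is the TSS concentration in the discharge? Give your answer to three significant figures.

321 mg/L

Mass balance: 1800·12.00 + 258.0·Cₑ = 2058·50.80
→ Cₑ = (2058·50.80 − 1800·12.00) / 258.0 = 321.5 mg/L.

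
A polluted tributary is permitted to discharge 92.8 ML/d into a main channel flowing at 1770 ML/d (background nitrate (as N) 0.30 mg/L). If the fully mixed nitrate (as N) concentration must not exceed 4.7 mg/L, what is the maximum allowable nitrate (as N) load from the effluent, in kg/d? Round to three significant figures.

Mass balance at the limit: 1770·0.3000 + 92.80·Cₑ = 1863·4.7 → Cₑ = 88.62 mg/L.
92.80 ML/d = 1.074 m³/s. Load = 1.074 m³/s × 88.62 g/m³ × 86 400 s/d = 8224 kg/d.

8220 kg/d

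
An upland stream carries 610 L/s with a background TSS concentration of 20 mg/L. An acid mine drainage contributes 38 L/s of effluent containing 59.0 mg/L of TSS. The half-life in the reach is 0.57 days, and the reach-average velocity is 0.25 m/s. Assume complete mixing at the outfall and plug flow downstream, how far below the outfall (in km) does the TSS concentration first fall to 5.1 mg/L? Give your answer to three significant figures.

26.2 km

Mixed concentration C = ΣQC/ΣQ = (610.0·20.00 + 38.00·59.00) / 648.0 = 14440/648.0 = 22.29 mg/L.
Half-life 0.57 d → k = ln 2 / 0.57 = 1.216 d⁻¹.
Set 22.29·exp(−k·t) = 5.1 → t = ln(22.29/5.1)/k = 104800 s = 29.11 h.
Distance = v·t = 0.25·104800 = 26200 m = 26.20 km.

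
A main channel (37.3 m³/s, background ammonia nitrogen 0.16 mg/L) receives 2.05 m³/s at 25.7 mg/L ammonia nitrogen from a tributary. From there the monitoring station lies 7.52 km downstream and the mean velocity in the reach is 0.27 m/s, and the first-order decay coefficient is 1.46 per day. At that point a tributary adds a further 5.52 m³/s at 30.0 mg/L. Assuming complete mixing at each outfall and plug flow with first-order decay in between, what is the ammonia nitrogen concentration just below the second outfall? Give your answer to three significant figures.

4.51 mg/L

Conservation of mass: C = (37.30·0.1600 + 2.050·25.70) / 39.35 = 58.65/39.35 = 1.491 mg/L; combined flow 39.35 m³/s.
Travel time t = 7.52·1000 / 0.27 = 27850 s = 7.737 h.
Decay over the reach: 1.491·exp(−kt) = 1.491·0.6246 = 0.9310 mg/L.
At the second outfall, C = (39.35·0.9310 + 5.520·30.00) / (39.35 + 5.520) = 4.507 mg/L.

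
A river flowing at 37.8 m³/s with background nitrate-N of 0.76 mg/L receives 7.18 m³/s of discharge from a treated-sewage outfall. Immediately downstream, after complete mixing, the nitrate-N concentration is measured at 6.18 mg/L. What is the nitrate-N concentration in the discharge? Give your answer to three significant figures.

34.7 mg/L

Mass balance: 37.80·0.7600 + 7.180·Cₑ = 44.98·6.180
→ Cₑ = (44.98·6.180 − 37.80·0.7600) / 7.180 = 34.71 mg/L.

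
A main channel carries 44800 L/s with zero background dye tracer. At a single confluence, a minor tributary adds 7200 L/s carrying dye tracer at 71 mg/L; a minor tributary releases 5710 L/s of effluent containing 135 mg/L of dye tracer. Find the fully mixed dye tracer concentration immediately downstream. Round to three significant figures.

22.2 mg/L

Mixed concentration C = ΣQC/ΣQ = (44800·0 + 7200·71.00 + 5710·135.0) / 57710 = 1282000/57710 = 22.22 mg/L.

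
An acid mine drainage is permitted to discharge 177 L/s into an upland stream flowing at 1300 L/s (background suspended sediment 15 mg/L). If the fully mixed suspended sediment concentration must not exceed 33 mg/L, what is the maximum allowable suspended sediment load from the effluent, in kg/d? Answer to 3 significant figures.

2530 kg/d

Mass balance at the limit: 1300·15.00 + 177.0·Cₑ = 1477·33 → Cₑ = 165.2 mg/L.
177.0 L/s = 0.1770 m³/s. Load = 0.1770 m³/s × 165.2 g/m³ × 86 400 s/d = 2526 kg/d.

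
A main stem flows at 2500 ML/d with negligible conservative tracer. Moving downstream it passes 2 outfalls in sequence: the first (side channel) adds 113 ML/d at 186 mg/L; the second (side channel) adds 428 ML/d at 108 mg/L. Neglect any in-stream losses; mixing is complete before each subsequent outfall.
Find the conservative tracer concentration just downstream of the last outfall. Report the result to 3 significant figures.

22.1 mg/L

Below outfall 1: Q → 2613 ML/d, C = (2500·0 + 113.0·186.0)/2613 = 8.044 mg/L.
Below outfall 2: Q → 3041 ML/d, C = (2613·8.044 + 428.0·108.0)/3041 = 22.11 mg/L.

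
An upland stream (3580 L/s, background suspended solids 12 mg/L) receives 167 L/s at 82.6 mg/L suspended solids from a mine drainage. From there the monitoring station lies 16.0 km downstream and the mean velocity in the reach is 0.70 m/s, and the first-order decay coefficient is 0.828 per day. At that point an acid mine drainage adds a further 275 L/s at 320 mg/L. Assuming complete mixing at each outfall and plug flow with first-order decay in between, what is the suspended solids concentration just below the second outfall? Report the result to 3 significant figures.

33.2 mg/L

Mass balance: C = (3580·12.00 + 167.0·82.60) / 3747 = 56750/3747 = 15.15 mg/L; combined flow 3747 L/s.
Travel time t = 16.0·1000 / 0.70 = 22860 s = 6.349 h.
After decay, C = 15.15 × e^(−kt) = 15.15 × 0.8033 = 12.17 mg/L.
Second outfall: C = (3747·12.17 + 275.0·320.0)/4022 = 33.21 mg/L.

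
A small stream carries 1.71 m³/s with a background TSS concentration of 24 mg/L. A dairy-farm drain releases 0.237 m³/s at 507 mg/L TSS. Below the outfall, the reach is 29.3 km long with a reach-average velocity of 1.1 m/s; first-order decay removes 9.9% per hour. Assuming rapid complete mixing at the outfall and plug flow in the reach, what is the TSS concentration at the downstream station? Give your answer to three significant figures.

After mixing, C = (1.710·24.00 + 0.2370·507.0) / 1.947 = 161.2/1.947 = 82.79 mg/L.
Travel time t = 29.3·1000 / 1.1 = 26640 s = 7.399 h.
9.9%/h lost → k = −ln(1 − 0.099) = 0.1043 h⁻¹.
Applying C = C₀e^(−kt): 82.79 × 0.4624 = 38.28 mg/L.

38.3 mg/L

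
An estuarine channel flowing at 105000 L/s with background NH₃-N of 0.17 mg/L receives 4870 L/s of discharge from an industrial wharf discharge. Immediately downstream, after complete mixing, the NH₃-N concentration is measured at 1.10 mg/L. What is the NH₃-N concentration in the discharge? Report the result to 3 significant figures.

Mass balance: 105000·0.1700 + 4870·Cₑ = 109900·1.100
→ Cₑ = (109900·1.100 − 105000·0.1700) / 4870 = 21.15 mg/L.

21.2 mg/L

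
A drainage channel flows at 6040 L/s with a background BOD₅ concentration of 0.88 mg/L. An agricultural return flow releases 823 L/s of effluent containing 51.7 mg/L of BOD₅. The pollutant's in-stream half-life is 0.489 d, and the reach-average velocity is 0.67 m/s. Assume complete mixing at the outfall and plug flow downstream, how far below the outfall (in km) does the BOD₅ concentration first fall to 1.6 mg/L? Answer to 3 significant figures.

Mass balance: C = (6040·0.8800 + 823.0·51.70) / 6863 = 47860/6863 = 6.974 mg/L.
Half-life 0.489 d → k = ln 2 / 0.489 = 1.417 d⁻¹.
Set 6.974·exp(−k·t) = 1.6 → t = ln(6.974/1.6)/k = 89740 s = 24.93 h.
Distance = v·t = 0.67·89740 = 60120 m = 60.12 km.

60.1 km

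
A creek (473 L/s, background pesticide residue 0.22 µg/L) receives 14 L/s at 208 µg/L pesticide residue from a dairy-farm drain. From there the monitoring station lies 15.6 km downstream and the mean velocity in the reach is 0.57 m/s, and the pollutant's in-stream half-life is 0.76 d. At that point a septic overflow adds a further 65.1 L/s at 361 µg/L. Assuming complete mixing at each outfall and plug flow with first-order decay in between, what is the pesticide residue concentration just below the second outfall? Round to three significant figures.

Flow-weighted average: C = (473.0·0.2200 + 14.00·208.0) / 487.0 = 3016/487.0 = 6.193 µg/L; combined flow 487.0 L/s.
Travel time t = 15.6·1000 / 0.57 = 27370 s = 7.602 h.
Half-life 0.76 d → k = ln 2 / 0.76 = 0.9120 d⁻¹.
Decay over the reach: 6.193·exp(−kt) = 6.193·0.7491 = 4.639 µg/L.
Second outfall: C = (487.0·4.639 + 65.10·361.0)/552.1 = 46.66 µg/L.

46.7 µg/L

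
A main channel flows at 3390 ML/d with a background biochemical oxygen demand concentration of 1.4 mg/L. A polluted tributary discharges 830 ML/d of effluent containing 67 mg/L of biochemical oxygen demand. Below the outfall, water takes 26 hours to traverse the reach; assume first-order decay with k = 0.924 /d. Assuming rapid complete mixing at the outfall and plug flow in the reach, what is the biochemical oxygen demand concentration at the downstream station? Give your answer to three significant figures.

5.26 mg/L

Flow-weighted average: C = (3390·1.400 + 830.0·67.00) / 4220 = 60360/4220 = 14.30 mg/L.
First-order decay: C = 14.30·exp(−k·t) = 14.30·0.3675 = 5.256 mg/L.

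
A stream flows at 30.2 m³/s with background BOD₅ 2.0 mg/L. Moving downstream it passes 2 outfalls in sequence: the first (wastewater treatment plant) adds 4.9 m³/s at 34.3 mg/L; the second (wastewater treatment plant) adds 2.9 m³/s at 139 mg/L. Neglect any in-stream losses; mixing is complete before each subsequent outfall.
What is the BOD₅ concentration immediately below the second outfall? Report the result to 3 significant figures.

Outfall 1: combined Q = 35.10 m³/s; C = (30.20·2.000 + 4.900·34.30)/35.10 = 6.509 mg/L.
Outfall 2: combined Q = 38.00 m³/s; C = (35.10·6.509 + 2.900·139.0)/38.00 = 16.62 mg/L.

16.6 mg/L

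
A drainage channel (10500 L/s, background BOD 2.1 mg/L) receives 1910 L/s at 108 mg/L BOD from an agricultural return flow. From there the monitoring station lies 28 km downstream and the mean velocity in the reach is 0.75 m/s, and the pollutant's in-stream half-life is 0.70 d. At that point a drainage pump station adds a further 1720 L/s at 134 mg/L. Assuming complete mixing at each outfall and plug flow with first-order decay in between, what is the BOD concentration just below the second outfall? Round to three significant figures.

26.8 mg/L

Mixed concentration C = ΣQC/ΣQ = (10500·2.100 + 1910·108.0) / 12410 = 228300/12410 = 18.40 mg/L; combined flow 12410 L/s.
Travel time t = 28·1000 / 0.75 = 37330 s = 10.37 h.
Half-life 0.70 d → k = ln 2 / 0.70 = 0.9902 d⁻¹.
After decay, C = 18.40 × e^(−kt) = 18.40 × 0.6519 = 11.99 mg/L.
At the second outfall, C = (12410·11.99 + 1720·134.0) / (12410 + 1720) = 26.85 mg/L.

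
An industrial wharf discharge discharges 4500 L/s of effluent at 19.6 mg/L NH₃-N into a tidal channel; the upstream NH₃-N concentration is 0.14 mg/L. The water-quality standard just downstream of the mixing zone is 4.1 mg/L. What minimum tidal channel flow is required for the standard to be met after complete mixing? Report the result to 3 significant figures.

Set C_mix = 4.1: (Q·0.1400 + 4500·19.60) / (Q + 4500) = 4.1
→ Q = 4500·(19.60 − 4.1)/(4.1 − 0.1400) = 17610 L/s.

17600 L/s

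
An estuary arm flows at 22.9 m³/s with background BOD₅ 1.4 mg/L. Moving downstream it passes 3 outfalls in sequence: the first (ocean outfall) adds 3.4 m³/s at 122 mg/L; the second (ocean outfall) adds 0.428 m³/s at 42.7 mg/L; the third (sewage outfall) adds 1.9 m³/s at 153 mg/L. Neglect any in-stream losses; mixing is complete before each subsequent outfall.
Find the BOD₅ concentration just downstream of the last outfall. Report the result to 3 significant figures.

Outfall 1: combined Q = 26.30 m³/s; C = (22.90·1.400 + 3.400·122.0)/26.30 = 16.99 mg/L.
Outfall 2: combined Q = 26.73 m³/s; C = (26.30·16.99 + 0.4280·42.70)/26.73 = 17.40 mg/L.
Outfall 3: combined Q = 28.63 m³/s; C = (26.73·17.40 + 1.900·153.0)/28.63 = 26.40 mg/L.

26.4 mg/L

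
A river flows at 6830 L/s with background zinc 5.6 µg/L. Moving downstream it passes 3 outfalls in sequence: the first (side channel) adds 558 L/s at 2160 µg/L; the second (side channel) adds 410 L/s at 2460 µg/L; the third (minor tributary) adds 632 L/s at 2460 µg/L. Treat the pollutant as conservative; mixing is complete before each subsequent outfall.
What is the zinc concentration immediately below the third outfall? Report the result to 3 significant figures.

After outfall 1: Q = 6830 + 558.0 = 7388 L/s; C = (6830·5.600 + 558.0·2160)/7388 = 168.3 µg/L.
After outfall 2: Q = 7388 + 410.0 = 7798 L/s; C = (7388·168.3 + 410.0·2460)/7798 = 288.8 µg/L.
After outfall 3: Q = 7798 + 632.0 = 8430 L/s; C = (7798·288.8 + 632.0·2460)/8430 = 451.6 µg/L.

452 µg/L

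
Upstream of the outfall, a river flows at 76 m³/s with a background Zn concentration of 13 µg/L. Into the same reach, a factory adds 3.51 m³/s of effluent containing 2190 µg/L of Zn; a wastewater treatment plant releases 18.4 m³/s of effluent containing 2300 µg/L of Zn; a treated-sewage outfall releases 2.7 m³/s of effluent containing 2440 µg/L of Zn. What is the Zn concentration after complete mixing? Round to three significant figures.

Mass balance: C = (76.00·13.00 + 3.510·2190 + 18.40·2300 + 2.700·2440) / 100.6 = 57580/100.6 = 572.3 µg/L.

572 µg/L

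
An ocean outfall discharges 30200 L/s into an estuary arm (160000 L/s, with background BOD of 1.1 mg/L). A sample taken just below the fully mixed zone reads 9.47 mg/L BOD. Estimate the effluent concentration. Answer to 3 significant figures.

Mass balance: 160000·1.100 + 30200·Cₑ = 190200·9.470
→ Cₑ = (190200·9.470 − 160000·1.100) / 30200 = 53.81 mg/L.

53.8 mg/L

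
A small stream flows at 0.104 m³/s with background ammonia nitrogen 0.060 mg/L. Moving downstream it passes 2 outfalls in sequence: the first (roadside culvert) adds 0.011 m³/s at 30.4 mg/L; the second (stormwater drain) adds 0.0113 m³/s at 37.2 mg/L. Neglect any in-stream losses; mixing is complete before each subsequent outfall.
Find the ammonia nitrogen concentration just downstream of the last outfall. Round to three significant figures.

6.03 mg/L

Below outfall 1: Q → 0.1150 m³/s, C = (0.1040·0.06000 + 0.01100·30.40)/0.1150 = 2.962 mg/L.
Below outfall 2: Q → 0.1263 m³/s, C = (0.1150·2.962 + 0.01130·37.20)/0.1263 = 6.025 mg/L.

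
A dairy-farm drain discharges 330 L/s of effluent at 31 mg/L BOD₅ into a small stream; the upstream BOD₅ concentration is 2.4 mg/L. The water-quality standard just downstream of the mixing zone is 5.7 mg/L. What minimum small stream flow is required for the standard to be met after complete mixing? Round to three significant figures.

2530 L/s

Set C_mix = 5.7: (Q·2.400 + 330.0·31.00) / (Q + 330.0) = 5.7
→ Q = 330.0·(31.00 − 5.7)/(5.7 − 2.400) = 2530 L/s.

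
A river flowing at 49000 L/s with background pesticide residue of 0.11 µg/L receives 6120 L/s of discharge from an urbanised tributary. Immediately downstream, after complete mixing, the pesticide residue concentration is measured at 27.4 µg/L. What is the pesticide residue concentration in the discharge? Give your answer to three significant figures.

Mass balance: 49000·0.1100 + 6120·Cₑ = 55120·27.40
→ Cₑ = (55120·27.40 − 49000·0.1100) / 6120 = 245.9 µg/L.

246 µg/L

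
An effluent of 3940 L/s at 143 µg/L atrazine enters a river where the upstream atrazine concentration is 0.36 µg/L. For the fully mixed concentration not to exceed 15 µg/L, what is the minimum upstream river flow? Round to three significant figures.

34400 L/s

Set C_mix = 15: (Q·0.3600 + 3940·143.0) / (Q + 3940) = 15
→ Q = 3940·(143.0 − 15)/(15 − 0.3600) = 34450 L/s.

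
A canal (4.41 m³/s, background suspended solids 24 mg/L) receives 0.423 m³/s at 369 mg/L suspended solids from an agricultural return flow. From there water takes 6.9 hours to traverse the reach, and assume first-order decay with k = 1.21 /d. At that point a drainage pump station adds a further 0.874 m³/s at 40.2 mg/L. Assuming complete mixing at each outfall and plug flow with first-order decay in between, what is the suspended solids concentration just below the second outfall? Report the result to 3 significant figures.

38.6 mg/L

Mixed concentration C = ΣQC/ΣQ = (4.410·24.00 + 0.4230·369.0) / 4.833 = 261.9/4.833 = 54.20 mg/L; combined flow 4.833 m³/s.
Applying C = C₀e^(−kt): 54.20 × 0.7062 = 38.27 mg/L.
At the second outfall, C = (4.833·38.27 + 0.8740·40.20) / (4.833 + 0.8740) = 38.57 mg/L.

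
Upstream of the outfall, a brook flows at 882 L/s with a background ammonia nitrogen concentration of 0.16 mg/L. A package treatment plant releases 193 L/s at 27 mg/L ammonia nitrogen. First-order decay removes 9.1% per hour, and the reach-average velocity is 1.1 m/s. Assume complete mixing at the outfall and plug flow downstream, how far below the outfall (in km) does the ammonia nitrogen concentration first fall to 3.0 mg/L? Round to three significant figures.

21.0 km

Conservation of mass: C = (882.0·0.1600 + 193.0·27.00) / 1075 = 5352/1075 = 4.979 mg/L.
9.1%/h lost → k = −ln(1 − 0.091) = 0.09541 h⁻¹.
Set 4.979·exp(−k·t) = 3.0 → t = ln(4.979/3.0)/k = 19110 s = 5.309 h.
Distance = v·t = 1.1·19110 = 21020 m = 21.02 km.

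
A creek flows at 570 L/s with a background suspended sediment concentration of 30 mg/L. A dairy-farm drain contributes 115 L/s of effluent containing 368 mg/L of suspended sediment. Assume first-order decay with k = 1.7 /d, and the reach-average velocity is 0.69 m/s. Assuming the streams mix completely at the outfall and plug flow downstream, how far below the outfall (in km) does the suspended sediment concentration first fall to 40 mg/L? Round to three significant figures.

27.1 km

Mass balance: C = (570.0·30.00 + 115.0·368.0) / 685.0 = 59420/685.0 = 86.74 mg/L.
Set 86.74·exp(−k·t) = 40 → t = ln(86.74/40)/k = 39340 s = 10.93 h.
Distance = v·t = 0.69·39340 = 27150 m = 27.15 km.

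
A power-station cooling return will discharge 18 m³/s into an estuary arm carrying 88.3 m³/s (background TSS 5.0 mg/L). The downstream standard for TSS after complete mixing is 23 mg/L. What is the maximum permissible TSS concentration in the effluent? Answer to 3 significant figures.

At the limit, (Qr·Cr + Qe·Cₑ)/(Qr + Qe) = 23:
Cₑ = (106.3·23 − 88.30·5.000) / 18.00 = 111.3 mg/L.

111 mg/L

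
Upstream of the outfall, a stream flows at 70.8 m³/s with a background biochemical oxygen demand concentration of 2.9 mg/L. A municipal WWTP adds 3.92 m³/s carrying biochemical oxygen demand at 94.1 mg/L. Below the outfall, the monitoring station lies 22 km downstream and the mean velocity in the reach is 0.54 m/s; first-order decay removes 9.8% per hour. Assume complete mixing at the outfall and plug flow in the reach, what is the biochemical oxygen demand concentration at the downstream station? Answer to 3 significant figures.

2.39 mg/L

Conservation of mass: C = (70.80·2.900 + 3.920·94.10) / 74.72 = 574.2/74.72 = 7.685 mg/L.
Travel time t = 22·1000 / 0.54 = 40740 s = 11.32 h.
9.8%/h lost → k = −ln(1 − 0.098) = 0.1031 h⁻¹.
After decay, C = 7.685 × e^(−kt) = 7.685 × 0.3112 = 2.392 mg/L.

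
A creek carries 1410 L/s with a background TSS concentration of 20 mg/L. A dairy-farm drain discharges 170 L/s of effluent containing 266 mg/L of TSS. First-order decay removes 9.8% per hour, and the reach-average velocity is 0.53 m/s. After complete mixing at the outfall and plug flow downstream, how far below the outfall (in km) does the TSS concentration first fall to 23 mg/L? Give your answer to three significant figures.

Conservation of mass: C = (1410·20.00 + 170.0·266.0) / 1580 = 73420/1580 = 46.47 mg/L.
9.8%/h lost → k = −ln(1 − 0.098) = 0.1031 h⁻¹.
Set 46.47·exp(−k·t) = 23 → t = ln(46.47/23)/k = 24550 s = 6.819 h.
Distance = v·t = 0.53·24550 = 13010 m = 13.01 km.

13.0 km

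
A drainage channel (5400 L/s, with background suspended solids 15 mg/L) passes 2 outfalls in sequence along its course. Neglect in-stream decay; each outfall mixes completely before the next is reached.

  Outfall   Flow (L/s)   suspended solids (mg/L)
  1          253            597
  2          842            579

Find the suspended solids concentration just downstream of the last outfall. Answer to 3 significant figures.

After outfall 1: Q = 5400 + 253.0 = 5653 L/s; C = (5400·15.00 + 253.0·597.0)/5653 = 41.05 mg/L.
After outfall 2: Q = 5653 + 842.0 = 6495 L/s; C = (5653·41.05 + 842.0·579.0)/6495 = 110.8 mg/L.

111 mg/L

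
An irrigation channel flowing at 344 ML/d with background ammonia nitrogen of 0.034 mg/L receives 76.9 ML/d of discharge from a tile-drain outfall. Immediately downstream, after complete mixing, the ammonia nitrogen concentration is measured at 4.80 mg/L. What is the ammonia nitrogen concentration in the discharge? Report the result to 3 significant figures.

Mass balance: 344.0·0.03400 + 76.90·Cₑ = 420.9·4.800
→ Cₑ = (420.9·4.800 − 344.0·0.03400) / 76.90 = 26.12 mg/L.

26.1 mg/L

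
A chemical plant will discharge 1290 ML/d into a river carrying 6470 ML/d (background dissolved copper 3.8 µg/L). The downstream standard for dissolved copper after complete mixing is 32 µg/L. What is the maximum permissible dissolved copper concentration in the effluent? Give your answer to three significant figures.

173 µg/L

At the limit, (Qr·Cr + Qe·Cₑ)/(Qr + Qe) = 32:
Cₑ = (7760·32 − 6470·3.800) / 1290 = 173.4 µg/L.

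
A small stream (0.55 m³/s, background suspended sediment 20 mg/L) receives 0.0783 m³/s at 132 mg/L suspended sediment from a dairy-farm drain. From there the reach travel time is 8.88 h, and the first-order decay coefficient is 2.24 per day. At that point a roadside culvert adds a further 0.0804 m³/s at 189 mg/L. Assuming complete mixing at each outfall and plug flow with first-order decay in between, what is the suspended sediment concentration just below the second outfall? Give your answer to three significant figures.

34.6 mg/L

Conservation of mass: C = (0.5500·20.00 + 0.07830·132.0) / 0.6283 = 21.34/0.6283 = 33.96 mg/L; combined flow 0.6283 m³/s.
First-order decay: C = 33.96·exp(−k·t) = 33.96·0.4366 = 14.82 mg/L.
At the second outfall, C = (0.6283·14.82 + 0.08040·189.0) / (0.6283 + 0.08040) = 34.58 mg/L.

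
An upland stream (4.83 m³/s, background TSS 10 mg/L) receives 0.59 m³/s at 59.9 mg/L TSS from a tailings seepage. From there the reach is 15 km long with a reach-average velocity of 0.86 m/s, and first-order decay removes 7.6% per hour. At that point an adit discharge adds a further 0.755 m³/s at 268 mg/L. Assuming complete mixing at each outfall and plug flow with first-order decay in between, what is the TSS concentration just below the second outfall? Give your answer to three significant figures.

Conservation of mass: C = (4.830·10.00 + 0.5900·59.90) / 5.420 = 83.64/5.420 = 15.43 mg/L; combined flow 5.420 m³/s.
Travel time t = 15·1000 / 0.86 = 17440 s = 4.845 h.
7.6%/h lost → k = −ln(1 − 0.076) = 0.07904 h⁻¹.
First-order decay: C = 15.43·exp(−k·t) = 15.43·0.6818 = 10.52 mg/L.
At the second outfall, C = (5.420·10.52 + 0.7550·268.0) / (5.420 + 0.7550) = 42.00 mg/L.

42.0 mg/L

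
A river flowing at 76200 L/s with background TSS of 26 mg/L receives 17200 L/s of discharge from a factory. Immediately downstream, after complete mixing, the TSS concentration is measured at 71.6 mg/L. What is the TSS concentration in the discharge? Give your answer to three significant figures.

274 mg/L

Mass balance: 76200·26.00 + 17200·Cₑ = 93400·71.60
→ Cₑ = (93400·71.60 − 76200·26.00) / 17200 = 273.6 mg/L.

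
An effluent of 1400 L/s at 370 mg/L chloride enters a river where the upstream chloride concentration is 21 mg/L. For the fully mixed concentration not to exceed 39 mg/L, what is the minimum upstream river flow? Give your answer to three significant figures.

Set C_mix = 39: (Q·21.00 + 1400·370.0) / (Q + 1400) = 39
→ Q = 1400·(370.0 − 39)/(39 − 21.00) = 25740 L/s.

25700 L/s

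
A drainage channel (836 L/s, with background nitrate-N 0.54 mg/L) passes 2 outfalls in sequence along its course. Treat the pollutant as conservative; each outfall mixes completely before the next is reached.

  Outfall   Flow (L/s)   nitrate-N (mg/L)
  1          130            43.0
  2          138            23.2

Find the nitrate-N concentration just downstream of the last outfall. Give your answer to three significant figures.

8.37 mg/L

Below outfall 1: Q → 966.0 L/s, C = (836.0·0.5400 + 130.0·43.00)/966.0 = 6.254 mg/L.
Below outfall 2: Q → 1104 L/s, C = (966.0·6.254 + 138.0·23.20)/1104 = 8.372 mg/L.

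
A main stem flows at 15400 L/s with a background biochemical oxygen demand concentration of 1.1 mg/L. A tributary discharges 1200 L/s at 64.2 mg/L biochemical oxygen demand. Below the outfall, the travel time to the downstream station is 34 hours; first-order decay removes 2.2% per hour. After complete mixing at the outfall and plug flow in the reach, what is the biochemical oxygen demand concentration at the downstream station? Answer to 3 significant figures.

Flow-weighted average: C = (15400·1.100 + 1200·64.20) / 16600 = 93980/16600 = 5.661 mg/L.
2.2%/h lost → k = −ln(1 − 0.022) = 0.02225 h⁻¹.
First-order decay: C = 5.661·exp(−k·t) = 5.661·0.4694 = 2.657 mg/L.

2.66 mg/L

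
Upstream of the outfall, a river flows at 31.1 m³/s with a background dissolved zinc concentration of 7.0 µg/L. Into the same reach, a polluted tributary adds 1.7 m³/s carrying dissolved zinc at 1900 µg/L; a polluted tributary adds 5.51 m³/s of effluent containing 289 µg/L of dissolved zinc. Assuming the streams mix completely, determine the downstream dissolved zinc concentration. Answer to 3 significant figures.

132 µg/L

Mixed concentration C = ΣQC/ΣQ = (31.10·7.000 + 1.700·1900 + 5.510·289.0) / 38.31 = 5040/38.31 = 131.6 µg/L.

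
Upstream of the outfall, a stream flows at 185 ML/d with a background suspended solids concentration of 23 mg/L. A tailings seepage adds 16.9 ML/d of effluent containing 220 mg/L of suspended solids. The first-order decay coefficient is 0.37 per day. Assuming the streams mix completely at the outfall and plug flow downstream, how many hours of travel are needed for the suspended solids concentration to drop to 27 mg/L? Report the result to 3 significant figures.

Mixed concentration C = ΣQC/ΣQ = (185.0·23.00 + 16.90·220.0) / 201.9 = 7973/201.9 = 39.49 mg/L.
39.49·exp(−k·t) = 27 → t = ln(39.49/27)/k = 88780 s = 24.66 h.

24.7 h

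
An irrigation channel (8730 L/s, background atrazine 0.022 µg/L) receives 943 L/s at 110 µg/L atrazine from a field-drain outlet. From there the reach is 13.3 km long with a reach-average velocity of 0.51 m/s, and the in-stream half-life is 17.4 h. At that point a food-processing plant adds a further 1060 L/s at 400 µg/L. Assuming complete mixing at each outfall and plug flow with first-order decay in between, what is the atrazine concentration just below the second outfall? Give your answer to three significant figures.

Mass balance: C = (8730·0.02200 + 943.0·110.0) / 9673 = 103900/9673 = 10.74 µg/L; combined flow 9673 L/s.
Travel time t = 13.3·1000 / 0.51 = 26080 s = 7.244 h.
Half-life 17.4 h → k = ln 2 / 17.4 = 0.03984 h⁻¹ = 0.9561 d⁻¹.
Decay over the reach: 10.74·exp(−kt) = 10.74·0.7493 = 8.050 µg/L.
At the second outfall, C = (9673·8.050 + 1060·400.0) / (9673 + 1060) = 46.76 µg/L.

46.8 µg/L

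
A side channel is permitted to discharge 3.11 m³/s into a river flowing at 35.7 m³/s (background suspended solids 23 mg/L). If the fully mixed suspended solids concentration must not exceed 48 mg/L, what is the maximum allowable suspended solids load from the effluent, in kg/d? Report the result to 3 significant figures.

Mass balance at the limit: 35.70·23.00 + 3.110·Cₑ = 38.81·48 → Cₑ = 335.0 mg/L.
Load = 3.110 m³/s × 335.0 g/m³ × 86 400 s/d = 90010 kg/d.

90000 kg/d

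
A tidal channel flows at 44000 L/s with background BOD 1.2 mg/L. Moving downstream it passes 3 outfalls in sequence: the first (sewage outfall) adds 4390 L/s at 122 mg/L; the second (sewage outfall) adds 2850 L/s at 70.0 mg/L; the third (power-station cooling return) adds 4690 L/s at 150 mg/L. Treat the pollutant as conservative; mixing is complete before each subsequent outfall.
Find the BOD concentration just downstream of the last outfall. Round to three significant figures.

26.7 mg/L

Outfall 1: combined Q = 48390 L/s; C = (44000·1.200 + 4390·122.0)/48390 = 12.16 mg/L.
Outfall 2: combined Q = 51240 L/s; C = (48390·12.16 + 2850·70.00)/51240 = 15.38 mg/L.
Outfall 3: combined Q = 55930 L/s; C = (51240·15.38 + 4690·150.0)/55930 = 26.67 mg/L.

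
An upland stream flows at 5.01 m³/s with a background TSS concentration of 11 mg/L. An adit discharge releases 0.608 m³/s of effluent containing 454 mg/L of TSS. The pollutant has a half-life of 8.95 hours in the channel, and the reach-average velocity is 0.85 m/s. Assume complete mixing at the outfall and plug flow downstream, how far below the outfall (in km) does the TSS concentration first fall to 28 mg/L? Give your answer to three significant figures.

After mixing, C = (5.010·11.00 + 0.6080·454.0) / 5.618 = 331.1/5.618 = 58.94 mg/L.
Half-life 8.95 h → k = ln 2 / 8.95 = 0.07745 h⁻¹ = 1.859 d⁻¹.
Set 58.94·exp(−k·t) = 28 → t = ln(58.94/28)/k = 34600 s = 9.611 h.
Distance = v·t = 0.85·34600 = 29410 m = 29.41 km.

29.4 km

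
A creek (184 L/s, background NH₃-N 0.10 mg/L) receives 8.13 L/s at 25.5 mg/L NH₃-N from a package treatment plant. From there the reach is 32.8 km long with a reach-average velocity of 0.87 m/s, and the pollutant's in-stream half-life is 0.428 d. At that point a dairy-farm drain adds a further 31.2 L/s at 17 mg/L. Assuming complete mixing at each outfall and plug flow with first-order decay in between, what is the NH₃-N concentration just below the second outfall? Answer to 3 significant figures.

Conservation of mass: C = (184.0·0.1000 + 8.130·25.50) / 192.1 = 225.7/192.1 = 1.175 mg/L; combined flow 192.1 L/s.
Travel time t = 32.8·1000 / 0.87 = 37700 s = 10.47 h.
Half-life 0.428 d → k = ln 2 / 0.428 = 1.620 d⁻¹.
Applying C = C₀e^(−kt): 1.175 × 0.4933 = 0.5795 mg/L.
Second outfall: C = (192.1·0.5795 + 31.20·17.00)/223.3 = 2.874 mg/L.

2.87 mg/L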